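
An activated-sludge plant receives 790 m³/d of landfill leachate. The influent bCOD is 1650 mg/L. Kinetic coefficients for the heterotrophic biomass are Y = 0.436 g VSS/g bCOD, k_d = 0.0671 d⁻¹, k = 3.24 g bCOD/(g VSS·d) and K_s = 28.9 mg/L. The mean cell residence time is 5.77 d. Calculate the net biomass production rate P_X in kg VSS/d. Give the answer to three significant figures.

Effluent substrate depends only on kinetics and SRT: S = K_s(1 + k_d θ_c) / [θ_c(Yk − k_d) − 1] = 28.9 × (1 + 0.0671 × 5.77) / [5.77 × (0.436 × 3.24 − 0.0671) − 1] = 40.09 / 6.764 = 5.927 mg/L.
Observed yield with endogenous decay: Y_obs = Y / (1 + k_d·θ_c) = 0.436 / (1 + 0.0671 × 5.77) = 0.436 / 1.387 = 0.3143 g VSS/g bCOD.
Q·(S₀ − S) = 790 × (1650 − 5.93) × 10⁻³ = 1299 kg/d removed.
Biomass produced: P_X = Y_obs·Q·ΔS = 0.3143 × 1299 ≈ 408.2 kg VSS/d.

P_X ≈ 408 kg VSS/d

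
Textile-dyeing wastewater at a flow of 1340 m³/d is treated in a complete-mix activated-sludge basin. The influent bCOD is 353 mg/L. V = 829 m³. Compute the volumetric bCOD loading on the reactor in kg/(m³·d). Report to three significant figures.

L_v ≈ 0.571 kg bCOD/(m³·d)

Applied bCOD load per unit volume = Q·S₀/V = (1340 × 353/1000)/829.0 = 0.5706 kg bCOD·m⁻³·d⁻¹.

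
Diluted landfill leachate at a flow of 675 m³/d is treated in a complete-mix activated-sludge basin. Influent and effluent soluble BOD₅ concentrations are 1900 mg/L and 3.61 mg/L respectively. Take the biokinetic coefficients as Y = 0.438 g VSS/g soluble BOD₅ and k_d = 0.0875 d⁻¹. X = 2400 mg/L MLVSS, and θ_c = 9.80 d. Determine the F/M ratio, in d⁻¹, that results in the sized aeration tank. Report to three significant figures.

F/M ≈ 0.434 d⁻¹

Steady-state biomass mass balance: V·X·(1 + k_d·θ_c) = Y·Q·(S₀ − S)·θ_c, so V = 0.438 × 675 × (1900 − 3.61) × 9.80 / [2400 × (1 + 0.0875 × 9.80)] = 5.49×10^6 / 4458 = 1233 m³.
Food-to-microorganism ratio F/M = Q S₀ / (V X) = 675 × 1900 / (1233 × 2400) = 0.4336 d⁻¹.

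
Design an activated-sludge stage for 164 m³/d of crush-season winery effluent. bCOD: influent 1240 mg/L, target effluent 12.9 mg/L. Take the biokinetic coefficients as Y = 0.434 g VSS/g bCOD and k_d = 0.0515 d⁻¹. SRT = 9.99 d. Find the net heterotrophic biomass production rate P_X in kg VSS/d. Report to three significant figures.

P_X ≈ 57.7 kg VSS/d

The observed yield is Y_obs = Y/(1 + k_d·θ_c) = 0.434 / (1 + 0.0515 × 9.99) = 0.434 / 1.514 = 0.2866 g VSS per g bCOD removed.
Substrate removed = Q·(S₀ − S) = 164 m³/d × (1240 − 12.9) g/m³ = 2.01×10^5 g/d = 201.2 kg/d.
Net biomass production P_X = Y_obs × Q·(S₀ − S) = 0.2866 × 201.2 = 57.67 kg VSS/d.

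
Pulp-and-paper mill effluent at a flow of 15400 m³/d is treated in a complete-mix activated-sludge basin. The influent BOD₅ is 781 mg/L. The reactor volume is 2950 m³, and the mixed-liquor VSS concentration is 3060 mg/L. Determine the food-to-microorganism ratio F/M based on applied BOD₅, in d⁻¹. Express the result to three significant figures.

F/M = Q·S₀ / (V·X) = 15400 × 781 / (2950 × 3060) = 1.332 g BOD₅·(g VSS·d)⁻¹.

F/M ≈ 1.33 d⁻¹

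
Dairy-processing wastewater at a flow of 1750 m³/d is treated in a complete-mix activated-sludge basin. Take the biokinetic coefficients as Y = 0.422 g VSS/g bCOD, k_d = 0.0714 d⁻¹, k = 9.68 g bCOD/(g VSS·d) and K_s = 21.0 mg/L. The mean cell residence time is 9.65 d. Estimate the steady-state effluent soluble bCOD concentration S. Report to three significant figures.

Effluent substrate depends only on kinetics and SRT: S = K_s(1 + k_d θ_c) / [θ_c(Yk − k_d) − 1] = 21.0 × (1 + 0.0714 × 9.65) / [9.65 × (0.422 × 9.68 − 0.0714) − 1] = 35.47 / 37.73 = 0.9401 mg/L.

S ≈ 0.940 mg/L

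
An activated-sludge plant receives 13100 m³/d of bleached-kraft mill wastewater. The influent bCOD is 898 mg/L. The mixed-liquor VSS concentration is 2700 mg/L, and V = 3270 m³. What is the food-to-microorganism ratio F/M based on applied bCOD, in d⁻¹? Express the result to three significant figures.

F/M ≈ 1.33 d⁻¹

F/M = applied load / biomass = Q·S₀/(V·X) = 13100 × 898 / (3270 × 2700) = 1.332 d⁻¹.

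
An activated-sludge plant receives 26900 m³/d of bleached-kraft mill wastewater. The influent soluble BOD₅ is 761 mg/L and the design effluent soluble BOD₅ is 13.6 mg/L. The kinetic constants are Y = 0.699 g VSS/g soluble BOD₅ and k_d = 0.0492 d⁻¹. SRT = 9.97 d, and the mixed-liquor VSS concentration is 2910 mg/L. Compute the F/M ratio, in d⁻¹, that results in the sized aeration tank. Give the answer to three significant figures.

F/M ≈ 0.218 d⁻¹

Rearranging the biomass balance for a CMAS with decay, V = Y·Q·ΔS·θ_c / [X·(1+k_d θ_c)] = 0.699 × 26900 × (761 − 13.6) × 9.97 / [2910 × (1 + 0.0492 × 9.97)] = 1.4×10^8 / 4337 = 32303 m³.
Food-to-microorganism ratio F/M = Q S₀ / (V X) = 26900 × 761 / (32303 × 2910) = 0.2178 d⁻¹.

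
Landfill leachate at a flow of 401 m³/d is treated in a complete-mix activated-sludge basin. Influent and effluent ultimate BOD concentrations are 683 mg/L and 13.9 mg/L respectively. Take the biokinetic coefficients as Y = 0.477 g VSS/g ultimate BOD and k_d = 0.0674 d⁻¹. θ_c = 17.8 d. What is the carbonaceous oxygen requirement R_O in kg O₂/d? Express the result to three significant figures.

Y_obs = Y / (1 + k_d θ_c) = 0.477 / (1 + 0.0674 × 17.8) = 0.477 / 2.200 = 0.2168.
Mass of ultimate BOD removed per day: Q(S₀ − S) = 401 × 669.1 g/m³ = 268.3 kg/d.
Net sludge production P_X = 0.2168 × 268.3 = 58.18 kg VSS/d.
R_O = Q·(S₀ − S) − 1.42·P_X = 268.3 − 1.42 × 58.18 = 185.7 kg O₂/d.

R_O ≈ 186 kg O₂/d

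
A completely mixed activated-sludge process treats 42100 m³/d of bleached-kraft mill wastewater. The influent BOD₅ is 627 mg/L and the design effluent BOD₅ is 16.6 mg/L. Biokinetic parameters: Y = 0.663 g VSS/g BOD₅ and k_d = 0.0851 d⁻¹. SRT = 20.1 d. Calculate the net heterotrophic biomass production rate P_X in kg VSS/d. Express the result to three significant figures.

Observed yield with endogenous decay: Y_obs = Y / (1 + k_d·θ_c) = 0.663 / (1 + 0.0851 × 20.1) = 0.663 / 2.711 = 0.2446 g VSS/g BOD₅.
Substrate removed = Q·(S₀ − S) = 42100 m³/d × (627 − 16.6) g/m³ = 2.57×10^7 g/d = 25698 kg/d.
P_X = Y_obs · Q(S₀ − S) = 0.2446 × 25698 = 6286 kg VSS/d.

P_X ≈ 6290 kg VSS/d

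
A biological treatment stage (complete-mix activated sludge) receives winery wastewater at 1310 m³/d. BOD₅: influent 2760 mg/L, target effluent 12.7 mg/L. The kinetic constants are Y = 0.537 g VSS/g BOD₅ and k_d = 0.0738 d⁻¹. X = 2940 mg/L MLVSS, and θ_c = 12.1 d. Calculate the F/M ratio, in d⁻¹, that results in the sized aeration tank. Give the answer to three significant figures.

Rearranging the biomass balance for a CMAS with decay, V = Y·Q·ΔS·θ_c / [X·(1+k_d θ_c)] = 0.537 × 1310 × (2760 − 12.7) × 12.1 / [2940 × (1 + 0.0738 × 12.1)] = 2.34×10^7 / 5565 = 4202 m³.
Food-to-microorganism ratio F/M = Q S₀ / (V X) = 1310 × 2760 / (4202 × 2940) = 0.2927 d⁻¹.

F/M ≈ 0.293 d⁻¹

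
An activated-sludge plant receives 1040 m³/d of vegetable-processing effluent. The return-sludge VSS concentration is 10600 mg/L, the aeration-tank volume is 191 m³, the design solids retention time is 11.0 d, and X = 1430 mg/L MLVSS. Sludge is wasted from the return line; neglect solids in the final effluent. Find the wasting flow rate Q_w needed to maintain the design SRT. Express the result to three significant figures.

Q_w = (V·X)/(θ_c X_r) = 191.0 × 1430 / (11.0 × 10600) = 2.342 m³/d.

Q_w ≈ 2.34 m³/d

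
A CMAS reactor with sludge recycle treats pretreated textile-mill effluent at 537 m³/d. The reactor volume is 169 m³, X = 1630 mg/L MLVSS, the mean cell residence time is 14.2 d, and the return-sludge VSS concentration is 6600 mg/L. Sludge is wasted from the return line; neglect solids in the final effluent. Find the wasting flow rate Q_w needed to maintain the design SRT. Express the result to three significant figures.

θ_c = V·X/(Q_w·X_r) when wasting from the recycle, so Q_w = V·X/(θ_c·X_r) = 169.0 × 1630 / (14.2 × 6600) = 2.939 m³/d.

Q_w ≈ 2.94 m³/d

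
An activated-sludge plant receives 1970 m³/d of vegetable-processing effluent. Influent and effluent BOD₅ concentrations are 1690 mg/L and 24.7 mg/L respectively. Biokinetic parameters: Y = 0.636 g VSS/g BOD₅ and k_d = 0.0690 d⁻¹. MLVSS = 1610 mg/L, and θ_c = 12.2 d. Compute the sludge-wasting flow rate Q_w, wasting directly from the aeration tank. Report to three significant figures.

Q_w ≈ 704 m³/d

Steady-state biomass mass balance: V·X·(1 + k_d·θ_c) = Y·Q·(S₀ − S)·θ_c, so V = 0.636 × 1970 × (1690 − 24.7) × 12.2 / [1610 × (1 + 0.0690 × 12.2)] = 2.55×10^7 / 2965 = 8584 m³.
Wasting from the aeration tank: Q_w = V / θ_c = 8584 / 12.2 = 703.6 m³/d.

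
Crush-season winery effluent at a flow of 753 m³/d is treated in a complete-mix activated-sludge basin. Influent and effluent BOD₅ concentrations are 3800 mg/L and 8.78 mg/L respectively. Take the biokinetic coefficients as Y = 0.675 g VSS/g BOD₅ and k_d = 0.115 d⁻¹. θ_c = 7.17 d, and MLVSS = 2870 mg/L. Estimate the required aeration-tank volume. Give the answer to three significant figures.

V ≈ 2640 m³

From the SRT design equation V = Y Q (S₀−S) θ_c / [X (1 + k_d θ_c)] = 0.675 × 753 × (3800 − 8.78) × 7.17 / [2870 × (1 + 0.115 × 7.17)] = 1.38×10^7 / 5236 = 2639 m³.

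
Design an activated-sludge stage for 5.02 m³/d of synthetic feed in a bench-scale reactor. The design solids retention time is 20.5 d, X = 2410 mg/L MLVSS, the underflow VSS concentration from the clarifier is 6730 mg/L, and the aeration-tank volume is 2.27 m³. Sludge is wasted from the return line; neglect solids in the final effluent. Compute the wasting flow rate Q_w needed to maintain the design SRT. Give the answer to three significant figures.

Wasting from the return line (neglecting effluent solids): Q_w = V·X / (θ_c·X_r) = 2.270 × 2410 / (20.5 × 6730) = 0.03965 m³/d.

Q_w ≈ 0.0397 m³/d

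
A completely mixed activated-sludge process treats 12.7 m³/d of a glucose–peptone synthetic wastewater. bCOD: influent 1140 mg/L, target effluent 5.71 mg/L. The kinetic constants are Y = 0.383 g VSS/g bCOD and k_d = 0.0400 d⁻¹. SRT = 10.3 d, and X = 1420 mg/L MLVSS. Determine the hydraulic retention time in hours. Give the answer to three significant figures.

τ ≈ 53.6 h

Steady-state biomass mass balance: V·X·(1 + k_d·θ_c) = Y·Q·(S₀ − S)·θ_c, so V = 0.383 × 12.7 × (1140 − 5.71) × 10.3 / [1420 × (1 + 0.0400 × 10.3)] = 5.68×10^4 / 2005 = 28.34 m³.
Hydraulic retention time τ = V/Q = 28.34 / 12.7 = 2.232 d = 53.56 h.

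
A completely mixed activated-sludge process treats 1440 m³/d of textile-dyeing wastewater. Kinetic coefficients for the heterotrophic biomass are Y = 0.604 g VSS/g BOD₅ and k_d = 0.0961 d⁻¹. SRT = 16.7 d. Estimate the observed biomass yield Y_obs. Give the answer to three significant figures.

Y_obs ≈ 0.232 g VSS/g BOD₅

Correct the yield for decay: Y_obs = Y/(1 + k_d θ_c) = 0.604 / (1 + 0.0961 × 16.7) = 0.604 / 2.605 = 0.2319.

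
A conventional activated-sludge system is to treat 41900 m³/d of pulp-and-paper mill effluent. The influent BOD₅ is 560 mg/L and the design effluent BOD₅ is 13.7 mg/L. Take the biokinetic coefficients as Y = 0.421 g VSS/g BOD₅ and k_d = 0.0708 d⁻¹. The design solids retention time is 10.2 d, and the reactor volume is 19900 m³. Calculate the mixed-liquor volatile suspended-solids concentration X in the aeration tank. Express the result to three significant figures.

Solving the biomass balance for X: X = Y Q (S₀−S) θ_c / [V (1+k_d θ_c)] = 0.421 × 41900 × (560 − 13.7) × 10.2 / [19900 × (1 + 0.0708 × 10.2)] = 2868 mg/L.

X ≈ 2870 mg/L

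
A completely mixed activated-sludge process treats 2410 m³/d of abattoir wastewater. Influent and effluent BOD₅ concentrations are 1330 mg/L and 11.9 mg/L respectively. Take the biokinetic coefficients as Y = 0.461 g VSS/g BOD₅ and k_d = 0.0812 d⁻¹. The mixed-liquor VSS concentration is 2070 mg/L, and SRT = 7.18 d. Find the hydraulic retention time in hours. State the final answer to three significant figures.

Rearranging the biomass balance for a CMAS with decay, V = Y·Q·ΔS·θ_c / [X·(1+k_d θ_c)] = 0.461 × 2410 × (1330 − 11.9) × 7.18 / [2070 × (1 + 0.0812 × 7.18)] = 1.05×10^7 / 3277 = 3209 m³.
Hydraulic retention time τ = V/Q = 3209 / 2410 = 1.331 d = 31.95 h.

τ ≈ 32.0 h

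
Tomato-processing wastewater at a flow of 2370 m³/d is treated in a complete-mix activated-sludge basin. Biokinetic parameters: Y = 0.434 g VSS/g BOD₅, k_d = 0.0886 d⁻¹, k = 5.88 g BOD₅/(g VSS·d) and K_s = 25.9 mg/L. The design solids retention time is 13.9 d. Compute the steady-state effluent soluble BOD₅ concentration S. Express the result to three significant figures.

S ≈ 1.74 mg/L

For a completely mixed reactor with recycle the Lawrence–McCarty relation gives S = K_s·(1 + k_d·θ_c) / [θ_c·(Y·k − k_d) − 1] = 25.9 × (1 + 0.0886 × 13.9) / [13.9 × (0.434 × 5.88 − 0.0886) − 1] = 57.80 / 33.24 = 1.739 mg/L.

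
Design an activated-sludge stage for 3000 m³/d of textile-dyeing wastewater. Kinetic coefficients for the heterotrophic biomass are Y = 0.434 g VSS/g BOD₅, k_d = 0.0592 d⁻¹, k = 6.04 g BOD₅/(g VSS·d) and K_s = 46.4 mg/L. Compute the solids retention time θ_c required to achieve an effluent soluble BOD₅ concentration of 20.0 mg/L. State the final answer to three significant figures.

At the target effluent, Y k S/(K_s+S) = 0.434×6.04×20.0/66.40 = 0.7896 d⁻¹.
Then 1/θ_c = μ − k_d = 0.7896 − 0.0592 = 0.7304 d⁻¹, giving θ_c = 1.369 d.

θ_c ≈ 1.37 d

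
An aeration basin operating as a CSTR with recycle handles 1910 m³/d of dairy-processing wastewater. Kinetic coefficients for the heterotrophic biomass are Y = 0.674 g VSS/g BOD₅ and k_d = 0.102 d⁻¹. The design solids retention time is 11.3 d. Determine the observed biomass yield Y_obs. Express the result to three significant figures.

Y_obs = Y / (1 + k_d θ_c) = 0.674 / (1 + 0.102 × 11.3) = 0.674 / 2.153 = 0.3131.

Y_obs ≈ 0.313 g VSS/g BOD₅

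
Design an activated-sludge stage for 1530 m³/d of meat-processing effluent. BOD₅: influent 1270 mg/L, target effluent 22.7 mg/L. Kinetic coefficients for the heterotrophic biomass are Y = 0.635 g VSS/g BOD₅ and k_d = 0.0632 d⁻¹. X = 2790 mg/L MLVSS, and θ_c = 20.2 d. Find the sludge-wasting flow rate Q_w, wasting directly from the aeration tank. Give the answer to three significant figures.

Q_w ≈ 191 m³/d

From the SRT design equation V = Y Q (S₀−S) θ_c / [X (1 + k_d θ_c)] = 0.635 × 1530 × (1270 − 22.7) × 20.2 / [2790 × (1 + 0.0632 × 20.2)] = 2.45×10^7 / 6352 = 3854 m³.
For wasting at MLVSS concentration, Q_w = V/θ_c = 3854/20.2 = 190.8 m³/d.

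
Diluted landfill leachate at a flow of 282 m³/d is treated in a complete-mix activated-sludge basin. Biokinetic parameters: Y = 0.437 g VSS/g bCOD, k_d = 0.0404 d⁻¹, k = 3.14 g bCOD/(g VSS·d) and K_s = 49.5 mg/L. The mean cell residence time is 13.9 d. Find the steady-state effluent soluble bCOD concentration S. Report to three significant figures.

Effluent substrate depends only on kinetics and SRT: S = K_s(1 + k_d θ_c) / [θ_c(Yk − k_d) − 1] = 49.5 × (1 + 0.0404 × 13.9) / [13.9 × (0.437 × 3.14 − 0.0404) − 1] = 77.30 / 17.51 = 4.414 mg/L.

S ≈ 4.41 mg/L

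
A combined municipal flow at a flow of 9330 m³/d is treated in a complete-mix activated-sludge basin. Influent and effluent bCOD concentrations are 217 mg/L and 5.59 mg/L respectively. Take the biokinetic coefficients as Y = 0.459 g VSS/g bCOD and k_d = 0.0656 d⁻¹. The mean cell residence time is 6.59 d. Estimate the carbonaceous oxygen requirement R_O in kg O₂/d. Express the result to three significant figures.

R_O ≈ 1070 kg O₂/d

Y_obs = Y / (1 + k_d θ_c) = 0.459 / (1 + 0.0656 × 6.59) = 0.459 / 1.432 = 0.3205.
Mass of bCOD removed per day: Q(S₀ − S) = 9330 × 211.4 g/m³ = 1972 kg/d.
Biomass synthesised: P_X = Y_obs × 1972 = 632.1 kg VSS/d.
R_O = Q·ΔS − 1.42 P_X = 1972 − 897.6 = 1075 kg O₂/d.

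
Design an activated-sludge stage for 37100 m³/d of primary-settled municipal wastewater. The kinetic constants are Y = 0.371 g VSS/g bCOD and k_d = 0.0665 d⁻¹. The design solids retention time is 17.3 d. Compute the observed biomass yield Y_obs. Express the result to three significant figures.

The observed yield is Y_obs = Y/(1 + k_d·θ_c) = 0.371 / (1 + 0.0665 × 17.3) = 0.371 / 2.150 = 0.1725 g VSS per g bCOD removed.

Y_obs ≈ 0.173 g VSS/g bCOD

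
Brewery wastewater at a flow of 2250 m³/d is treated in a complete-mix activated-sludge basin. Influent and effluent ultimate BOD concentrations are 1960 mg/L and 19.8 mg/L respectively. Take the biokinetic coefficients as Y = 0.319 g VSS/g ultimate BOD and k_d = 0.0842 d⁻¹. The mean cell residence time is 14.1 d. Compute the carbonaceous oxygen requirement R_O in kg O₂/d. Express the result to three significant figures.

R_O ≈ 3460 kg O₂/d

Observed yield with endogenous decay: Y_obs = Y / (1 + k_d·θ_c) = 0.319 / (1 + 0.0842 × 14.1) = 0.319 / 2.187 = 0.1458 g VSS/g ultimate BOD.
Mass of ultimate BOD removed per day: Q(S₀ − S) = 2250 × 1940 g/m³ = 4365 kg/d.
P_X = Y_obs·Q·(S₀ − S) = 0.1458 × 4365 = 636.7 kg VSS/d.
R_O = Q·ΔS − 1.42 P_X = 4365 − 904.1 = 3461 kg O₂/d.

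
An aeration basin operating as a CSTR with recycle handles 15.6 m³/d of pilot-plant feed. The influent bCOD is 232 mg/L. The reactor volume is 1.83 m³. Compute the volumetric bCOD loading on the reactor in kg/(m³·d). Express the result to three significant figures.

L_v = Q S₀ / V = 15.6 × 232 × 10⁻³ / 1.830 = 1.978 kg/(m³·d).

L_v ≈ 1.98 kg bCOD/(m³·d)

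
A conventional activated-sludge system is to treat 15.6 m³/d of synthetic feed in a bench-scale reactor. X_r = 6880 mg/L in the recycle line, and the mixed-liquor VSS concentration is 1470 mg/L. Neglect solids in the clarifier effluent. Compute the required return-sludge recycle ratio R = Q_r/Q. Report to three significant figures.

R ≈ 0.272

Mass balance around the secondary clarifier (neglecting effluent solids): R = X / (X_r − X) = 1470 / (6880 − 1470) = 0.2717.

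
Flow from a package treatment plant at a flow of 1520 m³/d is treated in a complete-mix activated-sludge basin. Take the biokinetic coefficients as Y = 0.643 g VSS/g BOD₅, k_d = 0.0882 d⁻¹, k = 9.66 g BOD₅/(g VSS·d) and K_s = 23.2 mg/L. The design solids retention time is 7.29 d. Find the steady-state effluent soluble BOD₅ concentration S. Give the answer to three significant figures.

S ≈ 0.873 mg/L

From the Monod/SRT balance for a CMAS, S = K_s·(1+k_d θ_c)/[θ_c·(Y k − k_d) − 1] = 23.2 × (1 + 0.0882 × 7.29) / [7.29 × (0.643 × 9.66 − 0.0882) − 1] = 38.12 / 43.64 = 0.8735 mg/L.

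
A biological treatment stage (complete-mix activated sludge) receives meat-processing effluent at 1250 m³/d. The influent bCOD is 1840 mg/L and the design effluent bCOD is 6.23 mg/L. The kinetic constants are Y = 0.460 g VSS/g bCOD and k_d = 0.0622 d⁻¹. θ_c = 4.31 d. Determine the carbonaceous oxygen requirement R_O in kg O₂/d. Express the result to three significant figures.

R_O ≈ 1110 kg O₂/d

The observed yield is Y_obs = Y/(1 + k_d·θ_c) = 0.460 / (1 + 0.0622 × 4.31) = 0.460 / 1.268 = 0.3628 g VSS per g bCOD removed.
Q·(S₀ − S) = 1250 × (1840 − 6.23) × 10⁻³ = 2292 kg/d removed.
Biomass synthesised: P_X = Y_obs × 2292 = 831.5 kg VSS/d.
R_O = Q·(S₀ − S) − 1.42·P_X = 2292 − 1.42 × 831.5 = 1111 kg O₂/d.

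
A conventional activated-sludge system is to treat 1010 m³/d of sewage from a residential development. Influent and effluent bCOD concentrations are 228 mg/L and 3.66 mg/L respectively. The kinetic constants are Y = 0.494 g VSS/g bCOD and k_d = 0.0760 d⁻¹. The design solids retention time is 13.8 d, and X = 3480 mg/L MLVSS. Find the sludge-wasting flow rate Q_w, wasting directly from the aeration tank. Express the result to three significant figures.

Steady-state biomass mass balance: V·X·(1 + k_d·θ_c) = Y·Q·(S₀ − S)·θ_c, so V = 0.494 × 1010 × (228 − 3.66) × 13.8 / [3480 × (1 + 0.0760 × 13.8)] = 1.54×10^6 / 7130 = 216.6 m³.
Wasting from the aeration tank: Q_w = V / θ_c = 216.6 / 13.8 = 15.70 m³/d.

Q_w ≈ 15.7 m³/d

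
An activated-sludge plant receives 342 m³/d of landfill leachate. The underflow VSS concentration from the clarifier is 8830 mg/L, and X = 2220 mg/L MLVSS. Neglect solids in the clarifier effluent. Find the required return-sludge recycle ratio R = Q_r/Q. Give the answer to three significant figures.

Solids balance on the clarifier gives (1+R)X = R·X_r, so R = X/(X_r − X) = 2220 / (8830 − 2220) = 0.3359.

R ≈ 0.336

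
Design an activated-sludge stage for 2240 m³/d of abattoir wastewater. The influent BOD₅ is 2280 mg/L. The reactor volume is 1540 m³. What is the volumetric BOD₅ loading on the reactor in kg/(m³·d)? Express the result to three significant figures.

L_v ≈ 3.32 kg BOD₅/(m³·d)

Volumetric loading L_v = Q·S₀ / V = 2240 × 2280 g/m³ / 1540 m³ = 3316 g/(m³·d) = 3.316 kg BOD₅/(m³·d).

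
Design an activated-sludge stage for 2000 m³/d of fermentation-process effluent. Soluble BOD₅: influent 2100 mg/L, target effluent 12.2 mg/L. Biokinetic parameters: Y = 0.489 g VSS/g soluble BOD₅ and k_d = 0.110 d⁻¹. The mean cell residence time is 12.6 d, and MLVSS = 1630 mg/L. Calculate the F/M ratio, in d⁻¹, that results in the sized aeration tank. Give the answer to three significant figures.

F/M ≈ 0.390 d⁻¹

Rearranging the biomass balance for a CMAS with decay, V = Y·Q·ΔS·θ_c / [X·(1+k_d θ_c)] = 0.489 × 2000 × (2100 − 12.2) × 12.6 / [1630 × (1 + 0.110 × 12.6)] = 2.57×10^7 / 3889 = 6615 m³.
F/M = Q·S₀ / (V·X) = 2000 × 2100 / (6615 × 1630) = 0.3895 g soluble BOD₅·(g VSS·d)⁻¹.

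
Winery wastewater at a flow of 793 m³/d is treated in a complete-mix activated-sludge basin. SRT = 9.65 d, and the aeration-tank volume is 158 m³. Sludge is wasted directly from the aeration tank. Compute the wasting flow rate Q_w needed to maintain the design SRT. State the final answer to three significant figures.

Wasting from the aeration tank: Q_w = V / θ_c = 158.0 / 9.65 = 16.37 m³/d.

Q_w ≈ 16.4 m³/d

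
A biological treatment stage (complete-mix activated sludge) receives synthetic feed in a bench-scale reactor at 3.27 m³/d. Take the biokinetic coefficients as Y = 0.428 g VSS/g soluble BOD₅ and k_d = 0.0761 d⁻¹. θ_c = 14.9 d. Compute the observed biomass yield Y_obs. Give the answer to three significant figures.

Y_obs = Y / (1 + k_d θ_c) = 0.428 / (1 + 0.0761 × 14.9) = 0.428 / 2.134 = 0.2006.

Y_obs ≈ 0.201 g VSS/g soluble BOD₅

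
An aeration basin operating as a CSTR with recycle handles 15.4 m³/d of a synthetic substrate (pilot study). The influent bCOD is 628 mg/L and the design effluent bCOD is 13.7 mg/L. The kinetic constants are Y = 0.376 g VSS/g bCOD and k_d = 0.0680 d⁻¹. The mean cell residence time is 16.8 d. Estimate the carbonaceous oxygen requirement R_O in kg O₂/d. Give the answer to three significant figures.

R_O ≈ 7.10 kg O₂/d

The observed yield is Y_obs = Y/(1 + k_d·θ_c) = 0.376 / (1 + 0.0680 × 16.8) = 0.376 / 2.142 = 0.1755 g VSS per g bCOD removed.
Mass of bCOD removed per day: Q(S₀ − S) = 15.4 × 614.3 g/m³ = 9.460 kg/d.
Net sludge production P_X = 0.1755 × 9.460 = 1.660 kg VSS/d.
R_O = Q·ΔS − 1.42 P_X = 9.460 − 2.358 = 7.103 kg O₂/d.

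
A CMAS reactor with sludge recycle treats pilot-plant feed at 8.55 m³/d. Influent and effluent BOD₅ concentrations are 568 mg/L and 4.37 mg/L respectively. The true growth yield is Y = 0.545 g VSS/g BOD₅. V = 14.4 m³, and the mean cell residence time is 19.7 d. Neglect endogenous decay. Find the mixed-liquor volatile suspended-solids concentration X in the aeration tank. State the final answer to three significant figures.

Without decay, X = Y Q (S₀−S) θ_c / V = 0.545 × 8.55 × (568 − 4.37) × 19.7 / 14.4 = 3593 mg/L.

X ≈ 3590 mg/L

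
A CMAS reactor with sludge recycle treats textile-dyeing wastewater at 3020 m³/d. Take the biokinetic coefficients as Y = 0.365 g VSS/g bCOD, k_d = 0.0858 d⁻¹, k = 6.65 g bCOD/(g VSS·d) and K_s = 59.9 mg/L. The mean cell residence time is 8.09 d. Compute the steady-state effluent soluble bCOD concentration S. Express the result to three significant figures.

Effluent substrate depends only on kinetics and SRT: S = K_s(1 + k_d θ_c) / [θ_c(Yk − k_d) − 1] = 59.9 × (1 + 0.0858 × 8.09) / [8.09 × (0.365 × 6.65 − 0.0858) − 1] = 101.5 / 17.94 = 5.656 mg/L.

S ≈ 5.66 mg/L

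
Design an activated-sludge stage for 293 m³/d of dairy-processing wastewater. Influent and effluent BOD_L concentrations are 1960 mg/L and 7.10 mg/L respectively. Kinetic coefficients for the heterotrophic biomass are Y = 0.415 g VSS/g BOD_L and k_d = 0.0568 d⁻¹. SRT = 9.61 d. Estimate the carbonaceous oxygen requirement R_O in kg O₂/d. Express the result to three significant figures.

The observed yield is Y_obs = Y/(1 + k_d·θ_c) = 0.415 / (1 + 0.0568 × 9.61) = 0.415 / 1.546 = 0.2685 g VSS per g BOD_L removed.
Mass of BOD_L removed per day: Q(S₀ − S) = 293 × 1953 g/m³ = 572.2 kg/d.
Net sludge production P_X = 0.2685 × 572.2 = 153.6 kg VSS/d.
R_O = Q·(S₀ − S) − 1.42·P_X = 572.2 − 1.42 × 153.6 = 354.1 kg O₂/d.

R_O ≈ 354 kg O₂/d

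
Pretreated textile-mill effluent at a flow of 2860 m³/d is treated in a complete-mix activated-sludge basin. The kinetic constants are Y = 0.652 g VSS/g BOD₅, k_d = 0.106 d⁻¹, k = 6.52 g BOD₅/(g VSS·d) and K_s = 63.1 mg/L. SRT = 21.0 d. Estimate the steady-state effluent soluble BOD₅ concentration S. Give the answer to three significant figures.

S ≈ 2.37 mg/L

For a completely mixed reactor with recycle the Lawrence–McCarty relation gives S = K_s·(1 + k_d·θ_c) / [θ_c·(Y·k − k_d) − 1] = 63.1 × (1 + 0.106 × 21.0) / [21.0 × (0.652 × 6.52 − 0.106) − 1] = 203.6 / 86.05 = 2.366 mg/L.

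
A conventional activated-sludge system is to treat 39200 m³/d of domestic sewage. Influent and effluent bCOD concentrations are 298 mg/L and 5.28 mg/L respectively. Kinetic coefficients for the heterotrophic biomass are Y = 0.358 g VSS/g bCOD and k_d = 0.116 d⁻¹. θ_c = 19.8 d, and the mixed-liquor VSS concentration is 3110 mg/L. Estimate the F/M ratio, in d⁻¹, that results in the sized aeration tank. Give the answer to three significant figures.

Steady-state biomass mass balance: V·X·(1 + k_d·θ_c) = Y·Q·(S₀ − S)·θ_c, so V = 0.358 × 39200 × (298 − 5.28) × 19.8 / [3110 × (1 + 0.116 × 19.8)] = 8.13×10^7 / 10253 = 7933 m³.
Food-to-microorganism ratio F/M = Q S₀ / (V X) = 39200 × 298 / (7933 × 3110) = 0.4735 d⁻¹.

F/M ≈ 0.473 d⁻¹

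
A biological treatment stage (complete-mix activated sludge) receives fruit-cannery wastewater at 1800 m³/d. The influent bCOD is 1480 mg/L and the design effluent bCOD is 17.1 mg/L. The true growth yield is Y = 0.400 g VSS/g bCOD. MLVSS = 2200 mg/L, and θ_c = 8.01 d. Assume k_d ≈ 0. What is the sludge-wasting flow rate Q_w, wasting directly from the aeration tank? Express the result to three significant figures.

Q_w ≈ 479 m³/d

With k_d = 0 the design equation reduces to V = Y Q (S₀−S) θ_c / X = 0.400 × 1800 × (1480 − 17.1) × 8.01 / 2200 = 3835 m³.
With mixed-liquor wasting, θ_c = V/Q_w, so Q_w = V/θ_c = 3835/8.01 = 478.8 m³/d.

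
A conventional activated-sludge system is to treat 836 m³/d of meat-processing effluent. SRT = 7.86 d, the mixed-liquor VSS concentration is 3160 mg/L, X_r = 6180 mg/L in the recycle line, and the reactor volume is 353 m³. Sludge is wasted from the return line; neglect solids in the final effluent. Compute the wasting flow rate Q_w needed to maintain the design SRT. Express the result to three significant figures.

Q_w ≈ 23.0 m³/d

θ_c = V·X/(Q_w·X_r) when wasting from the recycle, so Q_w = V·X/(θ_c·X_r) = 353.0 × 3160 / (7.86 × 6180) = 22.96 m³/d.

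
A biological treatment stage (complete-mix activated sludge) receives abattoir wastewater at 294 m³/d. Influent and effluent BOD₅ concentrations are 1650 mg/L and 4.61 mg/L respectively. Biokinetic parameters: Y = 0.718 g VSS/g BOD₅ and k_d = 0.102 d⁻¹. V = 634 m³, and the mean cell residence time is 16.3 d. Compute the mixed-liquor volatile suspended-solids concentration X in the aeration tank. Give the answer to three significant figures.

X ≈ 3350 mg/L

From V·X·(1 + k_d·θ_c) = Y·Q·(S₀ − S)·θ_c: X = 0.718 × 294 × (1650 − 4.61) × 16.3 / [634 × (1 + 0.102 × 16.3)] = 3354 mg/L.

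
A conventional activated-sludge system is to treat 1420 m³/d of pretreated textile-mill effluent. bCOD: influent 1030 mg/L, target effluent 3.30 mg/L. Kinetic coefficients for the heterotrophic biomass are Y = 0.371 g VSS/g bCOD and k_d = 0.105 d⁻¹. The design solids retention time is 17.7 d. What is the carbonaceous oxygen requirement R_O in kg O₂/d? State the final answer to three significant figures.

The observed yield is Y_obs = Y/(1 + k_d·θ_c) = 0.371 / (1 + 0.105 × 17.7) = 0.371 / 2.858 = 0.1298 g VSS per g bCOD removed.
Mass of bCOD removed per day: Q(S₀ − S) = 1420 × 1027 g/m³ = 1458 kg/d.
P_X = Y_obs·Q·(S₀ − S) = 0.1298 × 1458 = 189.2 kg VSS/d.
R_O = Q·(S₀ − S) − 1.42·P_X = 1458 − 1.42 × 189.2 = 1189 kg O₂/d.

R_O ≈ 1190 kg O₂/d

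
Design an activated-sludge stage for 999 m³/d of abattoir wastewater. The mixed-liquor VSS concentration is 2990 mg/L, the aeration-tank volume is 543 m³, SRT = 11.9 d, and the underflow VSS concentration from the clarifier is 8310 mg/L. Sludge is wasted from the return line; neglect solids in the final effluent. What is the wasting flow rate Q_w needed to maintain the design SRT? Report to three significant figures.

Q_w ≈ 16.4 m³/d

Wasting from the return line (neglecting effluent solids): Q_w = V·X / (θ_c·X_r) = 543.0 × 2990 / (11.9 × 8310) = 16.42 m³/d.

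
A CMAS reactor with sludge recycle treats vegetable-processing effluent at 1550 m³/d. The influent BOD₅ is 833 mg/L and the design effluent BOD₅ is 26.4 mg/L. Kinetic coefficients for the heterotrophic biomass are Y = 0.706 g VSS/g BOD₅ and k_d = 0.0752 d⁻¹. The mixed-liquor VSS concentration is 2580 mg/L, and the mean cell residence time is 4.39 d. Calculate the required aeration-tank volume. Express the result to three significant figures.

Rearranging the biomass balance for a CMAS with decay, V = Y·Q·ΔS·θ_c / [X·(1+k_d θ_c)] = 0.706 × 1550 × (833 − 26.4) × 4.39 / [2580 × (1 + 0.0752 × 4.39)] = 3.87×10^6 / 3432 = 1129 m³.

V ≈ 1130 m³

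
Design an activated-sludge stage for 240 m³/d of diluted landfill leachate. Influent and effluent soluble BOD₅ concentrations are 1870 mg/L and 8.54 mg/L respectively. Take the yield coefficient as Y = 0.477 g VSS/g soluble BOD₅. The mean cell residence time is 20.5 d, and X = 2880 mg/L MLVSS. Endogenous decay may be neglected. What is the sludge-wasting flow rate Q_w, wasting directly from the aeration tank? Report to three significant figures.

Q_w ≈ 74.0 m³/d

Biomass mass balance (decay neglected): V·X = Y·Q·(S₀ − S)·θ_c, so V = 0.477 × 240 × (1870 − 8.54) × 20.5 / 2880 = 1517 m³.
For wasting at MLVSS concentration, Q_w = V/θ_c = 1517/20.5 = 73.99 m³/d.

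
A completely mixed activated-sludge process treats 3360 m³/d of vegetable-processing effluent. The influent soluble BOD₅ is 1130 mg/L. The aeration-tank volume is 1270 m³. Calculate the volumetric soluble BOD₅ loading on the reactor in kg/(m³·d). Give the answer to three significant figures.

L_v ≈ 2.99 kg soluble BOD₅/(m³·d)

Volumetric loading L_v = Q·S₀ / V = 3360 × 1130 g/m³ / 1270 m³ = 2990 g/(m³·d) = 2.990 kg soluble BOD₅/(m³·d).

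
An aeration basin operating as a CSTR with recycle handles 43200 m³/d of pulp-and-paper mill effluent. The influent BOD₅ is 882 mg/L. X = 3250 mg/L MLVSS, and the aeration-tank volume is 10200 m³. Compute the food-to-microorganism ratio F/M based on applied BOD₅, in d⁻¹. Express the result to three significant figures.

F/M = applied load / biomass = Q·S₀/(V·X) = 43200 × 882 / (10200 × 3250) = 1.149 d⁻¹.

F/M ≈ 1.15 d⁻¹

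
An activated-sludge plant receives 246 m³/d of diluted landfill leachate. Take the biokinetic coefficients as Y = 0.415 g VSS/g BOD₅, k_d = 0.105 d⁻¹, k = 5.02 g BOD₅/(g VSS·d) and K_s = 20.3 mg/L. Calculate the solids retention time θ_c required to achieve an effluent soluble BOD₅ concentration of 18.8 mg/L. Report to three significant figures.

From 1/θ_c = Y·k·S/(K_s + S) − k_d: Y·k·S/(K_s+S) = 0.415 × 5.02 × 18.8 / (20.3 + 18.8) = 1.002 d⁻¹.
Then 1/θ_c = μ − k_d = 1.002 − 0.105 = 0.8967 d⁻¹, giving θ_c = 1.115 d.

θ_c ≈ 1.12 d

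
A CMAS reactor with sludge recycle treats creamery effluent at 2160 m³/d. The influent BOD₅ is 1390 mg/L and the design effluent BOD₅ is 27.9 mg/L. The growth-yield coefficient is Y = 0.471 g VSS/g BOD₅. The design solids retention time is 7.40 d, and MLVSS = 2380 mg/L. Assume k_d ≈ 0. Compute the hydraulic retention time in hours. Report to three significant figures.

With k_d = 0 the design equation reduces to V = Y Q (S₀−S) θ_c / X = 0.471 × 2160 × (1390 − 27.9) × 7.40 / 2380 = 4309 m³.
HRT = V/Q = 4309 m³ / 2160 m³·d⁻¹ = 1.995 d × 24 = 47.87 h.

τ ≈ 47.9 h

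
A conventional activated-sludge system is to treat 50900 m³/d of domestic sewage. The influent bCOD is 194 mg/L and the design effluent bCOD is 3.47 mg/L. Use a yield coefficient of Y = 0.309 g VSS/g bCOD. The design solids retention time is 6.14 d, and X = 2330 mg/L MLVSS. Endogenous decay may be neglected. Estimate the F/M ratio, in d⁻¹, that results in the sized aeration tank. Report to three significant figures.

F/M ≈ 0.537 d⁻¹

Biomass mass balance (decay neglected): V·X = Y·Q·(S₀ − S)·θ_c, so V = 0.309 × 50900 × (194 − 3.47) × 6.14 / 2330 = 7897 m³.
F/M = applied load / biomass = Q·S₀/(V·X) = 50900 × 194 / (7897 × 2330) = 0.5367 d⁻¹.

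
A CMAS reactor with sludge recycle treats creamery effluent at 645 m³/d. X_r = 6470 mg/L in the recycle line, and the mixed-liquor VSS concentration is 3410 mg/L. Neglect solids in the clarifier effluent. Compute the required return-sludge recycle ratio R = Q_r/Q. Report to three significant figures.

R = Q_r/Q = X/(X_r − X) = 3410 / (6470 − 3410) = 1.114.

R ≈ 1.11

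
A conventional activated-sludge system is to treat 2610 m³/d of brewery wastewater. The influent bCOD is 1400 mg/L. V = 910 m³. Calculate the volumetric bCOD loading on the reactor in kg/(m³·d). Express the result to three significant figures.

L_v ≈ 4.02 kg bCOD/(m³·d)

Applied bCOD load per unit volume = Q·S₀/V = (2610 × 1400/1000)/910.0 = 4.015 kg bCOD·m⁻³·d⁻¹.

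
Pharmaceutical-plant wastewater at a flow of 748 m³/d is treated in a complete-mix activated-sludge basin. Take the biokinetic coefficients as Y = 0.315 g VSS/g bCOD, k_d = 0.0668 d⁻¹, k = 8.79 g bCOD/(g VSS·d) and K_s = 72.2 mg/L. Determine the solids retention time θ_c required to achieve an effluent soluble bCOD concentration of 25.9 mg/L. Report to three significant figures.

From 1/θ_c = Y·k·S/(K_s + S) − k_d: Y·k·S/(K_s+S) = 0.315 × 8.79 × 25.9 / (72.2 + 25.9) = 0.7310 d⁻¹.
θ_c = 1/(μ − k_d) = 1/(0.7310 − 0.0668) = 1/0.6642 = 1.506 d.

θ_c ≈ 1.51 d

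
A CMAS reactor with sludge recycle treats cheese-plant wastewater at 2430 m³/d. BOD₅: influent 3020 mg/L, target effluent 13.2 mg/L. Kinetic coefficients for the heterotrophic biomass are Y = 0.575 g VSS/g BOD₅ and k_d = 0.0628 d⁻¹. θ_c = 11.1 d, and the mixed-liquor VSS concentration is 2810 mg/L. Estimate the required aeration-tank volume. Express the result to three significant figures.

V ≈ 9780 m³

Steady-state biomass mass balance: V·X·(1 + k_d·θ_c) = Y·Q·(S₀ − S)·θ_c, so V = 0.575 × 2430 × (3020 − 13.2) × 11.1 / [2810 × (1 + 0.0628 × 11.1)] = 4.66×10^7 / 4769 = 9779 m³.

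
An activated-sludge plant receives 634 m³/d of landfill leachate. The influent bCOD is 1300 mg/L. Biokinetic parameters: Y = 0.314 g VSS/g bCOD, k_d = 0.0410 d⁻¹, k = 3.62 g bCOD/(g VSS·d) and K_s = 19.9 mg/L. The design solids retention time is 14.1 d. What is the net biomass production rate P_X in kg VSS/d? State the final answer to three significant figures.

Effluent substrate depends only on kinetics and SRT: S = K_s(1 + k_d θ_c) / [θ_c(Yk − k_d) − 1] = 19.9 × (1 + 0.0410 × 14.1) / [14.1 × (0.314 × 3.62 − 0.0410) − 1] = 31.40 / 14.45 = 2.173 mg/L.
Observed yield with endogenous decay: Y_obs = Y / (1 + k_d·θ_c) = 0.314 / (1 + 0.0410 × 14.1) = 0.314 / 1.578 = 0.1990 g VSS/g bCOD.
Substrate removed = Q·(S₀ − S) = 634 m³/d × (1300 − 2.17) g/m³ = 8.23×10^5 g/d = 822.8 kg/d.
Biomass produced: P_X = Y_obs·Q·ΔS = 0.1990 × 822.8 ≈ 163.7 kg VSS/d.

P_X ≈ 164 kg VSS/d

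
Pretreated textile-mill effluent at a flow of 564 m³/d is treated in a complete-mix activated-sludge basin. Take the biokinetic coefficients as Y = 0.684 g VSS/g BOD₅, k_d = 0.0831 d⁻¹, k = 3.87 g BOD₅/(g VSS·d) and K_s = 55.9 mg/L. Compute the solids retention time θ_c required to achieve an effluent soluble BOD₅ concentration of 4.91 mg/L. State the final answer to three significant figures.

At the target effluent, Y k S/(K_s+S) = 0.684×3.87×4.91/60.81 = 0.2137 d⁻¹.
Then 1/θ_c = μ − k_d = 0.2137 − 0.0831 = 0.1306 d⁻¹, giving θ_c = 7.655 d.

θ_c ≈ 7.65 d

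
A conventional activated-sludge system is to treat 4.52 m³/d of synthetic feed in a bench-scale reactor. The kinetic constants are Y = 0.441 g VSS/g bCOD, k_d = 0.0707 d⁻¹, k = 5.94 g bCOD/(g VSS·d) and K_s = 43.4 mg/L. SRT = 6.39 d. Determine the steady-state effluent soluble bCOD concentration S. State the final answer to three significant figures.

For a completely mixed reactor with recycle the Lawrence–McCarty relation gives S = K_s·(1 + k_d·θ_c) / [θ_c·(Y·k − k_d) − 1] = 43.4 × (1 + 0.0707 × 6.39) / [6.39 × (0.441 × 5.94 − 0.0707) − 1] = 63.01 / 15.29 = 4.122 mg/L.

S ≈ 4.12 mg/L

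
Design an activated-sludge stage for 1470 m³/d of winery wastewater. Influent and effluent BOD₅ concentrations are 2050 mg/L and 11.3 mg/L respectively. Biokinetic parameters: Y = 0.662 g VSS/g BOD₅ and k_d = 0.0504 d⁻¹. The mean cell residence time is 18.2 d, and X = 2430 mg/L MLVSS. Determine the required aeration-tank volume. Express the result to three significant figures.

Rearranging the biomass balance for a CMAS with decay, V = Y·Q·ΔS·θ_c / [X·(1+k_d θ_c)] = 0.662 × 1470 × (2050 − 11.3) × 18.2 / [2430 × (1 + 0.0504 × 18.2)] = 3.61×10^7 / 4659 = 7750 m³.

V ≈ 7750 m³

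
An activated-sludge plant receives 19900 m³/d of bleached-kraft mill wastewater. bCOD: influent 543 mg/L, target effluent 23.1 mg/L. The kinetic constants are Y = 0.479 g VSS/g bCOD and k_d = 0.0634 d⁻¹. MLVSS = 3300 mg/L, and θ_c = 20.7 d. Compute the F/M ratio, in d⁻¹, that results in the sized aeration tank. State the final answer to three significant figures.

F/M ≈ 0.244 d⁻¹

Steady-state biomass mass balance: V·X·(1 + k_d·θ_c) = Y·Q·(S₀ − S)·θ_c, so V = 0.479 × 19900 × (543 − 23.1) × 20.7 / [3300 × (1 + 0.0634 × 20.7)] = 1.03×10^8 / 7631 = 13443 m³.
F/M = Q·S₀ / (V·X) = 19900 × 543 / (13443 × 3300) = 0.2436 g bCOD·(g VSS·d)⁻¹.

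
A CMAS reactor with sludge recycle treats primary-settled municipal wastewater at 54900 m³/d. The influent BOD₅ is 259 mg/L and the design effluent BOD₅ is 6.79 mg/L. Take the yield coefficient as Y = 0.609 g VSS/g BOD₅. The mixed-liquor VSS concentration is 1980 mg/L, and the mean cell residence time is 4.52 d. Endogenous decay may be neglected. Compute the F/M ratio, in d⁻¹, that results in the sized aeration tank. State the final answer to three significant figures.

F/M ≈ 0.373 d⁻¹

Biomass mass balance (decay neglected): V·X = Y·Q·(S₀ − S)·θ_c, so V = 0.609 × 54900 × (259 − 6.79) × 4.52 / 1980 = 19250 m³.
Food-to-microorganism ratio F/M = Q S₀ / (V X) = 54900 × 259 / (19250 × 1980) = 0.3731 d⁻¹.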